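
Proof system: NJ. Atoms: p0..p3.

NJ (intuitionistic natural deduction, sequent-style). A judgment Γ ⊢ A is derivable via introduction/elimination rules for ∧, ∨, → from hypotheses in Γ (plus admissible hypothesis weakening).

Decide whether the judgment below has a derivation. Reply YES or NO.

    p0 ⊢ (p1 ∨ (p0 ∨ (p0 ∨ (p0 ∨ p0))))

Proof tree:
[∨I₂] p0 ⊢ (p1 ∨ (p0 ∨ (p0 ∨ (p0 ∨ p0))))
  [∨I₂] p0 ⊢ (p0 ∨ (p0 ∨ (p0 ∨ p0)))
    [∨I₂] p0 ⊢ (p0 ∨ (p0 ∨ p0))
      [∨I₂] p0 ⊢ (p0 ∨ p0)
        [Ax] p0 ⊢ p0

Result: YES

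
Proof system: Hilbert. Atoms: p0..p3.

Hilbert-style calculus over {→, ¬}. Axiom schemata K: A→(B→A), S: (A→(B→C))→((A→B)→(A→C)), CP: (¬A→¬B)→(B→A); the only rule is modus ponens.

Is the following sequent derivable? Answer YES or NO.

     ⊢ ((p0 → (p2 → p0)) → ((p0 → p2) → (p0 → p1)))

Search for a countermodel by truth-table:
  v=0000: Γ:[] Δ:[((p0 → (p2 → p0)) → ((p0 → p2) → (p0 → p1)))=T] refutes=False
  v=0001: Γ:[] Δ:[((p0 → (p2 → p0)) → ((p0 → p2) → (p0 → p1)))=T] refutes=False
  v=0010: Γ:[] Δ:[((p0 → (p2 → p0)) → ((p0 → p2) → (p0 → p1)))=T] refutes=False
  v=0011: Γ:[] Δ:[((p0 → (p2 → p0)) → ((p0 → p2) → (p0 → p1)))=T] refutes=False
  v=0100: Γ:[] Δ:[((p0 → (p2 → p0)) → ((p0 → p2) → (p0 → p1)))=T] refutes=False
  v=0101: Γ:[] Δ:[((p0 → (p2 → p0)) → ((p0 → p2) → (p0 → p1)))=T] refutes=False
  v=0110: Γ:[] Δ:[((p0 → (p2 → p0)) → ((p0 → p2) → (p0 → p1)))=T] refutes=False
  v=0111: Γ:[] Δ:[((p0 → (p2 → p0)) → ((p0 → p2) → (p0 → p1)))=T] refutes=False
  v=1000: Γ:[] Δ:[((p0 → (p2 → p0)) → ((p0 → p2) → (p0 → p1)))=T] refutes=False
  v=1001: Γ:[] Δ:[((p0 → (p2 → p0)) → ((p0 → p2) → (p0 → p1)))=T] refutes=False
  v=1010: Γ:[] Δ:[((p0 → (p2 → p0)) → ((p0 → p2) → (p0 → p1)))=F] refutes=True  ← countermodel

Result: NO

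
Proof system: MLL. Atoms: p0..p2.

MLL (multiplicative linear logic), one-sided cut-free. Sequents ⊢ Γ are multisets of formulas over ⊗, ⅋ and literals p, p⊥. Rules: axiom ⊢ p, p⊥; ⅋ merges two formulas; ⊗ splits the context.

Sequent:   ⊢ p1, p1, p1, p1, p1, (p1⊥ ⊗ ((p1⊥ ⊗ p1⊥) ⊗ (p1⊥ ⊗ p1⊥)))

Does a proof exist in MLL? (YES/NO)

Derivation trace:
[⊗]  ⊢ p1, p1, p1, p1, p1, (p1⊥ ⊗ ((p1⊥ ⊗ p1⊥) ⊗ (p1⊥ ⊗ p1⊥)))
  [Ax]  ⊢ p1, p1⊥
  [⊗]  ⊢ p1, p1, p1, p1, ((p1⊥ ⊗ p1⊥) ⊗ (p1⊥ ⊗ p1⊥))
    [⊗]  ⊢ p1, p1, (p1⊥ ⊗ p1⊥)
      [Ax]  ⊢ p1, p1⊥
      [Ax]  ⊢ p1, p1⊥
    [⊗]  ⊢ p1, p1, (p1⊥ ⊗ p1⊥)
      [Ax]  ⊢ p1, p1⊥
      [Ax]  ⊢ p1, p1⊥

Result: YES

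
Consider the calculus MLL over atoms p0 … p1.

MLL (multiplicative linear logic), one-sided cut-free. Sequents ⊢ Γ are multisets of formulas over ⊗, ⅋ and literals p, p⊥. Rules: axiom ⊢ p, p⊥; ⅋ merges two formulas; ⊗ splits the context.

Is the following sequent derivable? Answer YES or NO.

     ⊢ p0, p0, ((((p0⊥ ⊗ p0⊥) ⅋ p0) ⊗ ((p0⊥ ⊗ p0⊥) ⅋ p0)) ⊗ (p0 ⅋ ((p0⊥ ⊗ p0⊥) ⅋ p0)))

Proof tree:
[⊗]  ⊢ p0, p0, ((((p0⊥ ⊗ p0⊥) ⅋ p0) ⊗ ((p0⊥ ⊗ p0⊥) ⅋ p0)) ⊗ (p0 ⅋ ((p0⊥ ⊗ p0⊥) ⅋ p0)))
  [⊗]  ⊢ p0, p0, (((p0⊥ ⊗ p0⊥) ⅋ p0) ⊗ ((p0⊥ ⊗ p0⊥) ⅋ p0))
    [⅋]  ⊢ p0, ((p0⊥ ⊗ p0⊥) ⅋ p0)
      [⊗]  ⊢ p0, p0, (p0⊥ ⊗ p0⊥)
        [Ax]  ⊢ p0, p0⊥
        [Ax]  ⊢ p0, p0⊥
    [⅋]  ⊢ p0, ((p0⊥ ⊗ p0⊥) ⅋ p0)
      [⊗]  ⊢ p0, p0, (p0⊥ ⊗ p0⊥)
        [Ax]  ⊢ p0, p0⊥
        [Ax]  ⊢ p0, p0⊥
  [⅋]  ⊢ (p0 ⅋ ((p0⊥ ⊗ p0⊥) ⅋ p0))
    [⅋]  ⊢ p0, ((p0⊥ ⊗ p0⊥) ⅋ p0)
      [⊗]  ⊢ p0, p0, (p0⊥ ⊗ p0⊥)
        [Ax]  ⊢ p0, p0⊥
        [Ax]  ⊢ p0, p0⊥

Result: YES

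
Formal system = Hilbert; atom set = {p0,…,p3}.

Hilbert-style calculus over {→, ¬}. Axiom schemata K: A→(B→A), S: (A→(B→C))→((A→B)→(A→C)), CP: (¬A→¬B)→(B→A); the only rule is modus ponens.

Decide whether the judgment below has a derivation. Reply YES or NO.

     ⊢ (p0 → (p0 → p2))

Search for a countermodel by truth-table:
  v=0000: Γ:[] Δ:[(p0 → (p0 → p2))=T] refutes=False
  v=0001: Γ:[] Δ:[(p0 → (p0 → p2))=T] refutes=False
  v=0010: Γ:[] Δ:[(p0 → (p0 → p2))=T] refutes=False
  v=0011: Γ:[] Δ:[(p0 → (p0 → p2))=T] refutes=False
  v=0100: Γ:[] Δ:[(p0 → (p0 → p2))=T] refutes=False
  v=0101: Γ:[] Δ:[(p0 → (p0 → p2))=T] refutes=False
  v=0110: Γ:[] Δ:[(p0 → (p0 → p2))=T] refutes=False
  v=0111: Γ:[] Δ:[(p0 → (p0 → p2))=T] refutes=False
  v=1000: Γ:[] Δ:[(p0 → (p0 → p2))=F] refutes=True  ← countermodel

Result: NO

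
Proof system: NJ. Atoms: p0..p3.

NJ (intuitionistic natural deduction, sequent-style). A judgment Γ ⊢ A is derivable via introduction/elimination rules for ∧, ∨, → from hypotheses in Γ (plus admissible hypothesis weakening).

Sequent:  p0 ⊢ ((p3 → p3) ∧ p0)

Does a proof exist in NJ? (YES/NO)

Proof tree:
[∧I] p0 ⊢ ((p3 → p3) ∧ p0)
  [→I]  ⊢ (p3 → p3)
    [Ax] p3 ⊢ p3
  [Ax] p0 ⊢ p0

Result: YES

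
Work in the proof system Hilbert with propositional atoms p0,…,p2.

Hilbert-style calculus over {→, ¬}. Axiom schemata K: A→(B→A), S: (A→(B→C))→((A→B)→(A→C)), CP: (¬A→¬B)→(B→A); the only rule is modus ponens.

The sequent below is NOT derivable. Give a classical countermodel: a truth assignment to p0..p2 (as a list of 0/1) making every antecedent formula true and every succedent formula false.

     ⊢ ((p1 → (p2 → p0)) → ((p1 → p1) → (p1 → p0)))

Enumerate valuations to refute Γ ⊢ Δ:
  v=000: Γ:[] Δ:[((p1 → (p2 → p0)) → ((p1 → p1) → (p1 → p0)))=T] refutes=False
  v=001: Γ:[] Δ:[((p1 → (p2 → p0)) → ((p1 → p1) → (p1 → p0)))=T] refutes=False
  v=010: Γ:[] Δ:[((p1 → (p2 → p0)) → ((p1 → p1) → (p1 → p0)))=F] refutes=True  ← countermodel

Result: [0, 1, 0]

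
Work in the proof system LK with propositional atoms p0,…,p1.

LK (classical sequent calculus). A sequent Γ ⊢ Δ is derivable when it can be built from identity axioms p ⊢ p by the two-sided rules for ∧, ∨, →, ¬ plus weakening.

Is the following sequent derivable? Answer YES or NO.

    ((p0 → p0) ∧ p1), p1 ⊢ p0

Truth-table refutation:
  v=00: Γ:[((p0 → p0) ∧ p1)=F, p1=F] Δ:[p0=F] refutes=False
  v=01: Γ:[((p0 → p0) ∧ p1)=T, p1=T] Δ:[p0=F] refutes=True  ← countermodel

Result: NO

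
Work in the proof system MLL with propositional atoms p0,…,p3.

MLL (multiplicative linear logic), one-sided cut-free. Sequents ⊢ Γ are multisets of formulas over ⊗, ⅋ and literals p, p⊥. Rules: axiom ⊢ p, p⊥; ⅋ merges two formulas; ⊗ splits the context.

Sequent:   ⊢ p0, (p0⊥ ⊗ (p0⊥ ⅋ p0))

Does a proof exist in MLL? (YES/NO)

Derivation trace:
[⊗]  ⊢ p0, (p0⊥ ⊗ (p0⊥ ⅋ p0))
  [Ax]  ⊢ p0, p0⊥
  [⅋]  ⊢ (p0⊥ ⅋ p0)
    [Ax]  ⊢ p0, p0⊥

Result: YES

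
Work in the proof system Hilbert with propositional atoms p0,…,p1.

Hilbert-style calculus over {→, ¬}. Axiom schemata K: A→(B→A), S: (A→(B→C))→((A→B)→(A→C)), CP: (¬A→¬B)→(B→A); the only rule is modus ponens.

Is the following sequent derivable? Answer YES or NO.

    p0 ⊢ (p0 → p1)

Search for a countermodel by truth-table:
  v=00: Γ:[p0=F] Δ:[(p0 → p1)=T] refutes=False
  v=01: Γ:[p0=F] Δ:[(p0 → p1)=T] refutes=False
  v=10: Γ:[p0=T] Δ:[(p0 → p1)=F] refutes=True  ← countermodel

Result: NO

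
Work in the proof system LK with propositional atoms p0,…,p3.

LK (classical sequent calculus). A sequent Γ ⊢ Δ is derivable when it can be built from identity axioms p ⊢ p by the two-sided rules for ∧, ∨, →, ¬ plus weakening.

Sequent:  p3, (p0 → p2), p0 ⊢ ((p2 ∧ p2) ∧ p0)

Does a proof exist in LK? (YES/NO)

Derivation trace:
[∧R] p3, (p0 → p2), p0 ⊢ ((p2 ∧ p2) ∧ p0)
  [WL] p0, (p0 → p2), p3 ⊢ (p2 ∧ p2)
    [→L] p0, (p0 → p2) ⊢ (p2 ∧ p2)
      [Ax] p0 ⊢ p0
      [∧R] p2 ⊢ (p2 ∧ p2)
        [Ax] p2 ⊢ p2
        [Ax] p2 ⊢ p2
  [Ax] p0 ⊢ p0

Result: YES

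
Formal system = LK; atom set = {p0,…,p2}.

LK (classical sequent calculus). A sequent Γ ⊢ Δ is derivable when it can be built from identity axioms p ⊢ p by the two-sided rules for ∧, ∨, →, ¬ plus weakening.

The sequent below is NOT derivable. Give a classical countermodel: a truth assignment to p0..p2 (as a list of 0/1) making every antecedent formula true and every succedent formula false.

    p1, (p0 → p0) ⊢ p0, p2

Enumerate valuations to refute Γ ⊢ Δ:
  v=000: Γ:[p1=F, (p0 → p0)=T] Δ:[p0=F, p2=F] refutes=False
  v=001: Γ:[p1=F, (p0 → p0)=T] Δ:[p0=F, p2=T] refutes=False
  v=010: Γ:[p1=T, (p0 → p0)=T] Δ:[p0=F, p2=F] refutes=True  ← countermodel

Result: [0, 1, 0]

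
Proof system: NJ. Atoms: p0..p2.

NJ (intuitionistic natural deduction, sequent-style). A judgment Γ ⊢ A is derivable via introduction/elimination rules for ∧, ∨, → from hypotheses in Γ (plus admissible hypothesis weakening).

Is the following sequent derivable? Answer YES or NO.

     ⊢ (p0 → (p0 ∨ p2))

Proof tree:
[→I]  ⊢ (p0 → (p0 ∨ p2))
  [∨I₁] p0 ⊢ (p0 ∨ p2)
    [Ax] p0 ⊢ p0

Result: YES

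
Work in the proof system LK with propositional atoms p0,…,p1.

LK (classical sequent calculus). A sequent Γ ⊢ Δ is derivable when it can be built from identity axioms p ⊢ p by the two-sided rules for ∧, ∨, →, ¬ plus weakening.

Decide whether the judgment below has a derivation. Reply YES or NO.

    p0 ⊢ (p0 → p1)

Truth-table refutation:
  v=00: Γ:[p0=F] Δ:[(p0 → p1)=T] refutes=False
  v=01: Γ:[p0=F] Δ:[(p0 → p1)=T] refutes=False
  v=10: Γ:[p0=T] Δ:[(p0 → p1)=F] refutes=True  ← countermodel

Result: NO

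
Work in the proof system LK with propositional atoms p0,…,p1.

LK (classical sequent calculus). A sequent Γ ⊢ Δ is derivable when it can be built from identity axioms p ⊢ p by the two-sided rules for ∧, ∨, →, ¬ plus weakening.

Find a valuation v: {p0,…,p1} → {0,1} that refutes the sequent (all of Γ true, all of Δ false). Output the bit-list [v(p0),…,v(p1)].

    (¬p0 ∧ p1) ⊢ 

Search for a countermodel by truth-table:
  v=00: Γ:[(¬p0 ∧ p1)=F] Δ:[] refutes=False
  v=01: Γ:[(¬p0 ∧ p1)=T] Δ:[] refutes=True  ← countermodel

Result: [0, 1]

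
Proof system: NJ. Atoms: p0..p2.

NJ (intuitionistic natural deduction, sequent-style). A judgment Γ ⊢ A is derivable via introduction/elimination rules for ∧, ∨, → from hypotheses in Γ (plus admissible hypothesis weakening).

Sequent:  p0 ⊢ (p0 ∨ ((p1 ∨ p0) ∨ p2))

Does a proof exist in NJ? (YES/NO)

Proof tree:
[∨I₂] p0 ⊢ (p0 ∨ ((p1 ∨ p0) ∨ p2))
  [∨I₁] p0 ⊢ ((p1 ∨ p0) ∨ p2)
    [∨I₂] p0 ⊢ (p1 ∨ p0)
      [Ax] p0 ⊢ p0

Result: YES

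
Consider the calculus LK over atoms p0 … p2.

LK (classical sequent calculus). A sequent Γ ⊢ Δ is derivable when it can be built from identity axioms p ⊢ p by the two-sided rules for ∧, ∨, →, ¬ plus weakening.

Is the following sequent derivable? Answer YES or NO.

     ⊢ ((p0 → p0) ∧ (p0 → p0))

Derivation trace:
[∧R]  ⊢ ((p0 → p0) ∧ (p0 → p0))
  [→R]  ⊢ (p0 → p0)
    [Ax] p0 ⊢ p0
  [→R]  ⊢ (p0 → p0)
    [Ax] p0 ⊢ p0

Result: YES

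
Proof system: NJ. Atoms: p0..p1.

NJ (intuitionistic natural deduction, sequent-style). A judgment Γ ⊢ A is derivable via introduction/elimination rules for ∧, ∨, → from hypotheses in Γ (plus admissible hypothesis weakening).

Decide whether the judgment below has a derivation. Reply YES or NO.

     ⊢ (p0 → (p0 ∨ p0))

Derivation (root first):
[→I]  ⊢ (p0 → (p0 ∨ p0))
  [∨I₁] p0 ⊢ (p0 ∨ p0)
    [Ax] p0 ⊢ p0

Result: YES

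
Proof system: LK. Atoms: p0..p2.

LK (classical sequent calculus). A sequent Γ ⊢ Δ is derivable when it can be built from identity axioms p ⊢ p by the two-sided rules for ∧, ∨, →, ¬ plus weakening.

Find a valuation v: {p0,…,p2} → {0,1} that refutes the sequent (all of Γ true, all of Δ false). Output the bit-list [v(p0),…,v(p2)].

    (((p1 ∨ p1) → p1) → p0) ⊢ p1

Search for a countermodel by truth-table:
  v=000: Γ:[(((p1 ∨ p1) → p1) → p0)=F] Δ:[p1=F] refutes=False
  v=001: Γ:[(((p1 ∨ p1) → p1) → p0)=F] Δ:[p1=F] refutes=False
  v=010: Γ:[(((p1 ∨ p1) → p1) → p0)=F] Δ:[p1=T] refutes=False
  v=011: Γ:[(((p1 ∨ p1) → p1) → p0)=F] Δ:[p1=T] refutes=False
  v=100: Γ:[(((p1 ∨ p1) → p1) → p0)=T] Δ:[p1=F] refutes=True  ← countermodel

Result: [1, 0, 0]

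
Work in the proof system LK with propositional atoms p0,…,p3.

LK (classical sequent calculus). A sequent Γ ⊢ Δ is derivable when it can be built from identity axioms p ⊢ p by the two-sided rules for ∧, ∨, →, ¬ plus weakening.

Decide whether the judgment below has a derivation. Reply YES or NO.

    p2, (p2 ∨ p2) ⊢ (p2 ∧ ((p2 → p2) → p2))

Derivation trace:
[∧R] p2, (p2 ∨ p2) ⊢ (p2 ∧ ((p2 → p2) → p2))
  [∨L] (p2 ∨ p2) ⊢ p2
    [Ax] p2 ⊢ p2
    [Ax] p2 ⊢ p2
  [→R] p2 ⊢ ((p2 → p2) → p2)
    [→L] p2, (p2 → p2) ⊢ p2
      [Ax] p2 ⊢ p2
      [Ax] p2 ⊢ p2

Result: YES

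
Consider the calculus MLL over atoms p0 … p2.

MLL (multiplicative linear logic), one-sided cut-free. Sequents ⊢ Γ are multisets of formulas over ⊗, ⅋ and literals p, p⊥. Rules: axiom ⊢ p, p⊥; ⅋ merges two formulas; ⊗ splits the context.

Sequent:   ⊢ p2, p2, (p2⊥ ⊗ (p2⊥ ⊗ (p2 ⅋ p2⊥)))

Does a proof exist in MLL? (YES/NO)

Proof tree:
[⊗]  ⊢ p2, p2, (p2⊥ ⊗ (p2⊥ ⊗ (p2 ⅋ p2⊥)))
  [Ax]  ⊢ p2, p2⊥
  [⊗]  ⊢ p2, (p2⊥ ⊗ (p2 ⅋ p2⊥))
    [Ax]  ⊢ p2, p2⊥
    [⅋]  ⊢ (p2 ⅋ p2⊥)
      [Ax]  ⊢ p2, p2⊥

Result: YES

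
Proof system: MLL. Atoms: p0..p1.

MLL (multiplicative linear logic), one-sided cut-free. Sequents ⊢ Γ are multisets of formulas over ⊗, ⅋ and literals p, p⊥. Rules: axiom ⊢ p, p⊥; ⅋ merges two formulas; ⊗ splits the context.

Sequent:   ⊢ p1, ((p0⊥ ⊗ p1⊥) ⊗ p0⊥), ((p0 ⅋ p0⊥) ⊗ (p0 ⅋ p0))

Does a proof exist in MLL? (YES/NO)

Derivation trace:
[⊗]  ⊢ p1, ((p0⊥ ⊗ p1⊥) ⊗ p0⊥), ((p0 ⅋ p0⊥) ⊗ (p0 ⅋ p0))
  [⅋]  ⊢ (p0 ⅋ p0⊥)
    [Ax]  ⊢ p0, p0⊥
  [⅋]  ⊢ p1, ((p0⊥ ⊗ p1⊥) ⊗ p0⊥), (p0 ⅋ p0)
    [⊗]  ⊢ p0, p1, p0, ((p0⊥ ⊗ p1⊥) ⊗ p0⊥)
      [⊗]  ⊢ p0, p1, (p0⊥ ⊗ p1⊥)
        [Ax]  ⊢ p0, p0⊥
        [Ax]  ⊢ p1, p1⊥
      [Ax]  ⊢ p0, p0⊥

Result: YES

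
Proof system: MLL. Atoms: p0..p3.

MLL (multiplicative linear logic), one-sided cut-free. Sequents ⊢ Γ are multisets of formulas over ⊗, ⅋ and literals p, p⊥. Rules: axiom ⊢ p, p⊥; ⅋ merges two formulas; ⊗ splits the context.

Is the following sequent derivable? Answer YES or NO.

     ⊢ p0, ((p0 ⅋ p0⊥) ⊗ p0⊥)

Derivation trace:
[⊗]  ⊢ p0, ((p0 ⅋ p0⊥) ⊗ p0⊥)
  [⅋]  ⊢ (p0 ⅋ p0⊥)
    [Ax]  ⊢ p0, p0⊥
  [Ax]  ⊢ p0, p0⊥

Result: YES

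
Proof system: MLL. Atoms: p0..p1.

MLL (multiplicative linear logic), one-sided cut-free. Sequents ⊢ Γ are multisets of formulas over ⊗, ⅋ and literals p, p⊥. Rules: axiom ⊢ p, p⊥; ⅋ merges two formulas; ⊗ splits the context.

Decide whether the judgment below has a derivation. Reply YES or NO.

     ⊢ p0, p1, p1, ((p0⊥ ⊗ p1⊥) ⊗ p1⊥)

Derivation trace:
[⊗]  ⊢ p0, p1, p1, ((p0⊥ ⊗ p1⊥) ⊗ p1⊥)
  [⊗]  ⊢ p0, p1, (p0⊥ ⊗ p1⊥)
    [Ax]  ⊢ p0, p0⊥
    [Ax]  ⊢ p1, p1⊥
  [Ax]  ⊢ p1, p1⊥

Result: YES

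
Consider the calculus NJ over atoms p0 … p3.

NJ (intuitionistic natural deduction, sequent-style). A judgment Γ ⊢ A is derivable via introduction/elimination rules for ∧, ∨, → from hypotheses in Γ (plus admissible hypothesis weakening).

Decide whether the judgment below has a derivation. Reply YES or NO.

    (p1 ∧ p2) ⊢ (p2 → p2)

Derivation (root first):
[→I] (p1 ∧ p2) ⊢ (p2 → p2)
  [Wk] p2, (p1 ∧ p2) ⊢ p2
    [Ax] p2 ⊢ p2

Result: YES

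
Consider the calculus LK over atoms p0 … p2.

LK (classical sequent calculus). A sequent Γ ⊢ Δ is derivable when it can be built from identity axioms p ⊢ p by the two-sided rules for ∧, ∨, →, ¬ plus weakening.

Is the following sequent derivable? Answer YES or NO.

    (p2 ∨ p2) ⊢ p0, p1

Search for a countermodel by truth-table:
  v=000: Γ:[(p2 ∨ p2)=F] Δ:[p0=F, p1=F] refutes=False
  v=001: Γ:[(p2 ∨ p2)=T] Δ:[p0=F, p1=F] refutes=True  ← countermodel

Result: NO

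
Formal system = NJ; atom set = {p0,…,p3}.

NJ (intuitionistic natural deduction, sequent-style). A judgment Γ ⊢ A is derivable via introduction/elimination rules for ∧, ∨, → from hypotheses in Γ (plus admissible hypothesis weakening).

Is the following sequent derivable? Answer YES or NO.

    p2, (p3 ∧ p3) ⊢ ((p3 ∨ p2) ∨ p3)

Proof tree:
[∨I₁] p2, (p3 ∧ p3) ⊢ ((p3 ∨ p2) ∨ p3)
  [∨I₂] p2, (p3 ∧ p3) ⊢ (p3 ∨ p2)
    [Wk] p2, (p3 ∧ p3) ⊢ p2
      [Ax] p2 ⊢ p2

Result: YES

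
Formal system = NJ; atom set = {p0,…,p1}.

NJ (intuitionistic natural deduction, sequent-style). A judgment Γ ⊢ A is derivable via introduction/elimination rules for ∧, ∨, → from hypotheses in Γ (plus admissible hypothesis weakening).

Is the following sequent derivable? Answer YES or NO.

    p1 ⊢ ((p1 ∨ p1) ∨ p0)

Proof tree:
[∨I₁] p1 ⊢ ((p1 ∨ p1) ∨ p0)
  [∨I₁] p1 ⊢ (p1 ∨ p1)
    [Ax] p1 ⊢ p1

Result: YES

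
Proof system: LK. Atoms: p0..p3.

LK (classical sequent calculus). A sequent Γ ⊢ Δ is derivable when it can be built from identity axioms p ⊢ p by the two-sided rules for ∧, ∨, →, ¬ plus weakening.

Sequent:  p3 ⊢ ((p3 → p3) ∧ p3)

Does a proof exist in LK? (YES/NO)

Derivation (root first):
[∧R] p3 ⊢ ((p3 → p3) ∧ p3)
  [→R]  ⊢ (p3 → p3)
    [Ax] p3 ⊢ p3
  [Ax] p3 ⊢ p3

Result: YES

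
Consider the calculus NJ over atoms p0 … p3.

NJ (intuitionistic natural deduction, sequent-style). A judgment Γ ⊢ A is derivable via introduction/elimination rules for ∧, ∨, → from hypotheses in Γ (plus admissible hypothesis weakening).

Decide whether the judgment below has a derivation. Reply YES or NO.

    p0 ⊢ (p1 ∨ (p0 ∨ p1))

Proof tree:
[∨I₂] p0 ⊢ (p1 ∨ (p0 ∨ p1))
  [∨I₁] p0 ⊢ (p0 ∨ p1)
    [Ax] p0 ⊢ p0

Result: YES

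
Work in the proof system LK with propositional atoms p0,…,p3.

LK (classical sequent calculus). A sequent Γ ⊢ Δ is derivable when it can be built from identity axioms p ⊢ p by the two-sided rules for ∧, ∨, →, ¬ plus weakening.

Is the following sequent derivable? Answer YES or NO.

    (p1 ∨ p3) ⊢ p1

Search for a countermodel by truth-table:
  v=0000: Γ:[(p1 ∨ p3)=F] Δ:[p1=F] refutes=False
  v=0001: Γ:[(p1 ∨ p3)=T] Δ:[p1=F] refutes=True  ← countermodel

Result: NO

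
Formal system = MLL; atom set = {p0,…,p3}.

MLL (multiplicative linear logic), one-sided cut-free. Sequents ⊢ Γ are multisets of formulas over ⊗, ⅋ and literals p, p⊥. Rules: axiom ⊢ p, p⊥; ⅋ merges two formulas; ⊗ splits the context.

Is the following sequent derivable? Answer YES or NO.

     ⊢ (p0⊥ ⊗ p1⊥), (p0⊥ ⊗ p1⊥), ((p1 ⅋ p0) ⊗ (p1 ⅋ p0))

Proof tree:
[⊗]  ⊢ (p0⊥ ⊗ p1⊥), (p0⊥ ⊗ p1⊥), ((p1 ⅋ p0) ⊗ (p1 ⅋ p0))
  [⅋]  ⊢ (p0⊥ ⊗ p1⊥), (p1 ⅋ p0)
    [⊗]  ⊢ p0, p1, (p0⊥ ⊗ p1⊥)
      [Ax]  ⊢ p0, p0⊥
      [Ax]  ⊢ p1, p1⊥
  [⅋]  ⊢ (p0⊥ ⊗ p1⊥), (p1 ⅋ p0)
    [⊗]  ⊢ p0, p1, (p0⊥ ⊗ p1⊥)
      [Ax]  ⊢ p0, p0⊥
      [Ax]  ⊢ p1, p1⊥

Result: YES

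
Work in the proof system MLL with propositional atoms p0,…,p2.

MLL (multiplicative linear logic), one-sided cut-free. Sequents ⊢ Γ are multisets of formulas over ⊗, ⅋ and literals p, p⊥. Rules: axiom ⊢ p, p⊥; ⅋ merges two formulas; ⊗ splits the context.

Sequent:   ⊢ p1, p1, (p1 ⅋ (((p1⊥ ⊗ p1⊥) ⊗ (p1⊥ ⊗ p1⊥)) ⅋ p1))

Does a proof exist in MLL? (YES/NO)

Derivation (root first):
[⅋]  ⊢ p1, p1, (p1 ⅋ (((p1⊥ ⊗ p1⊥) ⊗ (p1⊥ ⊗ p1⊥)) ⅋ p1))
  [⅋]  ⊢ p1, p1, p1, (((p1⊥ ⊗ p1⊥) ⊗ (p1⊥ ⊗ p1⊥)) ⅋ p1)
    [⊗]  ⊢ p1, p1, p1, p1, ((p1⊥ ⊗ p1⊥) ⊗ (p1⊥ ⊗ p1⊥))
      [⊗]  ⊢ p1, p1, (p1⊥ ⊗ p1⊥)
        [Ax]  ⊢ p1, p1⊥
        [Ax]  ⊢ p1, p1⊥
      [⊗]  ⊢ p1, p1, (p1⊥ ⊗ p1⊥)
        [Ax]  ⊢ p1, p1⊥
        [Ax]  ⊢ p1, p1⊥

Result: YES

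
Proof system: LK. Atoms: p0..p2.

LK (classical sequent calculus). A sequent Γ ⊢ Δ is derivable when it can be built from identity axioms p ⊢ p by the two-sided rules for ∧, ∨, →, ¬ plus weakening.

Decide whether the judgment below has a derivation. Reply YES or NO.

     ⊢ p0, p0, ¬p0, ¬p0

Derivation trace:
[¬R]  ⊢ p0, p0, ¬p0, ¬p0
  [¬R] p0 ⊢ p0, p0, ¬p0
    [WL] p0, p0 ⊢ p0, p0
      [WR] p0 ⊢ p0, p0
        [Ax] p0 ⊢ p0

Result: YES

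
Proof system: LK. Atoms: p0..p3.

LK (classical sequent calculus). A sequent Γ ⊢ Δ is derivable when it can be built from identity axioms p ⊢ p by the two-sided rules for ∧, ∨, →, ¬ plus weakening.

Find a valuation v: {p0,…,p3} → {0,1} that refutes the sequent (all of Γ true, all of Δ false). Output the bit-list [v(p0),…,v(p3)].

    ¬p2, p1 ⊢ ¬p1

Enumerate valuations to refute Γ ⊢ Δ:
  v=0000: Γ:[¬p2=T, p1=F] Δ:[¬p1=T] refutes=False
  v=0001: Γ:[¬p2=T, p1=F] Δ:[¬p1=T] refutes=False
  v=0010: Γ:[¬p2=F, p1=F] Δ:[¬p1=T] refutes=False
  v=0011: Γ:[¬p2=F, p1=F] Δ:[¬p1=T] refutes=False
  v=0100: Γ:[¬p2=T, p1=T] Δ:[¬p1=F] refutes=True  ← countermodel

Result: [0, 1, 0, 0]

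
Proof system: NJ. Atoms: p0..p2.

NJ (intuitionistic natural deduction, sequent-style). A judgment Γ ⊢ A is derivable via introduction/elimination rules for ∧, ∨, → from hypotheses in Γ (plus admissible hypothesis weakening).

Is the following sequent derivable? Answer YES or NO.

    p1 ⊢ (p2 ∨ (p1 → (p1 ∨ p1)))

Derivation trace:
[∨I₂] p1 ⊢ (p2 ∨ (p1 → (p1 ∨ p1)))
  [Wk] p1 ⊢ (p1 → (p1 ∨ p1))
    [→I]  ⊢ (p1 → (p1 ∨ p1))
      [∨I₂] p1 ⊢ (p1 ∨ p1)
        [Ax] p1 ⊢ p1

Result: YES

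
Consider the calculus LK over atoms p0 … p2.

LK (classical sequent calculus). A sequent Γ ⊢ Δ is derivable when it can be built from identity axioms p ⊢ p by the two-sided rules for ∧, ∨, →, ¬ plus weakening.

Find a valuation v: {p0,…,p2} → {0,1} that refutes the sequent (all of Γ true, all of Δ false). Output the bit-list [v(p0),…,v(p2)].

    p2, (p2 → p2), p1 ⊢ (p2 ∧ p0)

Truth-table refutation:
  v=000: Γ:[p2=F, (p2 → p2)=T, p1=F] Δ:[(p2 ∧ p0)=F] refutes=False
  v=001: Γ:[p2=T, (p2 → p2)=T, p1=F] Δ:[(p2 ∧ p0)=F] refutes=False
  v=010: Γ:[p2=F, (p2 → p2)=T, p1=T] Δ:[(p2 ∧ p0)=F] refutes=False
  v=011: Γ:[p2=T, (p2 → p2)=T, p1=T] Δ:[(p2 ∧ p0)=F] refutes=True  ← countermodel

Result: [0, 1, 1]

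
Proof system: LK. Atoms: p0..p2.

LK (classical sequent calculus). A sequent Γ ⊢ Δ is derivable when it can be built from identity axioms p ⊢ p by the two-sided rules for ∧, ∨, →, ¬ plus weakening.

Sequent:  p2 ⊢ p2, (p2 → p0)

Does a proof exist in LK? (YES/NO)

Proof tree:
[WL] p2 ⊢ p2, (p2 → p0)
  [→R]  ⊢ p2, (p2 → p0)
    [WR] p2 ⊢ p2, p0
      [Ax] p2 ⊢ p2

Result: YES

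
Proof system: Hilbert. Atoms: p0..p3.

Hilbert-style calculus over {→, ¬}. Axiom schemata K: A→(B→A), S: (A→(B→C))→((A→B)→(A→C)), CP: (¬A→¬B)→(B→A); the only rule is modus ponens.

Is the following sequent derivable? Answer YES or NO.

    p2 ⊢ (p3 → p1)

Truth-table refutation:
  v=0000: Γ:[p2=F] Δ:[(p3 → p1)=T] refutes=False
  v=0001: Γ:[p2=F] Δ:[(p3 → p1)=F] refutes=False
  v=0010: Γ:[p2=T] Δ:[(p3 → p1)=T] refutes=False
  v=0011: Γ:[p2=T] Δ:[(p3 → p1)=F] refutes=True  ← countermodel

Result: NO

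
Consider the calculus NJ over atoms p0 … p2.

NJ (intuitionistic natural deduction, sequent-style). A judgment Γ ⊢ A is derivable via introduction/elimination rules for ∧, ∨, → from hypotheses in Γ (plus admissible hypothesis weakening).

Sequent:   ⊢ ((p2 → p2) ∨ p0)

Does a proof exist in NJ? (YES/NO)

Derivation trace:
[∨I₁]  ⊢ ((p2 → p2) ∨ p0)
  [→I]  ⊢ (p2 → p2)
    [Ax] p2 ⊢ p2

Result: YES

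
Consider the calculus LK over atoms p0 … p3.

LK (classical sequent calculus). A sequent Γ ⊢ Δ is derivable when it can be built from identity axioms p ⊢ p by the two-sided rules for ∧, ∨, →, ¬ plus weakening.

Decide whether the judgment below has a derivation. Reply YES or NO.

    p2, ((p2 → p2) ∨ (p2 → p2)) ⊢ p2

Proof tree:
[∨L] p2, ((p2 → p2) ∨ (p2 → p2)) ⊢ p2
  [→L] p2, (p2 → p2) ⊢ p2
    [Ax] p2 ⊢ p2
    [Ax] p2 ⊢ p2
  [→L] p2, (p2 → p2) ⊢ p2
    [Ax] p2 ⊢ p2
    [Ax] p2 ⊢ p2

Result: YES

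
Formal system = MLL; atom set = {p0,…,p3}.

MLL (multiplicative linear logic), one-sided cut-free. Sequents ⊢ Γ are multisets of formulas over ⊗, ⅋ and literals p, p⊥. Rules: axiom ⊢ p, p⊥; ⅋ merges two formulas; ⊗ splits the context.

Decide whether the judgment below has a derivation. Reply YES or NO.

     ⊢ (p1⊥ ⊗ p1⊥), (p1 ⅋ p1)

Derivation trace:
[⅋]  ⊢ (p1⊥ ⊗ p1⊥), (p1 ⅋ p1)
  [⊗]  ⊢ p1, p1, (p1⊥ ⊗ p1⊥)
    [Ax]  ⊢ p1, p1⊥
    [Ax]  ⊢ p1, p1⊥

Result: YES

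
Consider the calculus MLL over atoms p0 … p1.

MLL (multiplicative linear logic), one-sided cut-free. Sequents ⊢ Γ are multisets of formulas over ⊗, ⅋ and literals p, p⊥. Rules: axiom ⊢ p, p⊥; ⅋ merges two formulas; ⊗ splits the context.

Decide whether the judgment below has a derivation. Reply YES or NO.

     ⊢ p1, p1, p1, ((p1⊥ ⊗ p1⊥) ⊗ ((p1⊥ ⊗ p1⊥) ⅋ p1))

Derivation trace:
[⊗]  ⊢ p1, p1, p1, ((p1⊥ ⊗ p1⊥) ⊗ ((p1⊥ ⊗ p1⊥) ⅋ p1))
  [⊗]  ⊢ p1, p1, (p1⊥ ⊗ p1⊥)
    [Ax]  ⊢ p1, p1⊥
    [Ax]  ⊢ p1, p1⊥
  [⅋]  ⊢ p1, ((p1⊥ ⊗ p1⊥) ⅋ p1)
    [⊗]  ⊢ p1, p1, (p1⊥ ⊗ p1⊥)
      [Ax]  ⊢ p1, p1⊥
      [Ax]  ⊢ p1, p1⊥

Result: YES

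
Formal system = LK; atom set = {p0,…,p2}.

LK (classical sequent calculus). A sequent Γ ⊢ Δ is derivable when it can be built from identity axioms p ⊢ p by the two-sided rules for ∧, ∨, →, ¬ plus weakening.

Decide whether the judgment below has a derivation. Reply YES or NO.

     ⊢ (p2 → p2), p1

Proof tree:
[WR]  ⊢ (p2 → p2), p1
  [→R]  ⊢ (p2 → p2)
    [Ax] p2 ⊢ p2

Result: YES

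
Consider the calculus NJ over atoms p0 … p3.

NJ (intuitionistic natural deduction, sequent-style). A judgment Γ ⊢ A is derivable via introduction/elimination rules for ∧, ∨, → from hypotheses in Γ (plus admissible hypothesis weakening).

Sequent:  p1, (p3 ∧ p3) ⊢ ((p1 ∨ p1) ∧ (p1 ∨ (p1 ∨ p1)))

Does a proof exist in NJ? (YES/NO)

Derivation trace:
[Wk] p1, (p3 ∧ p3) ⊢ ((p1 ∨ p1) ∧ (p1 ∨ (p1 ∨ p1)))
  [∧I] p1 ⊢ ((p1 ∨ p1) ∧ (p1 ∨ (p1 ∨ p1)))
    [∨I₂] p1 ⊢ (p1 ∨ p1)
      [Ax] p1 ⊢ p1
    [∨I₂] p1 ⊢ (p1 ∨ (p1 ∨ p1))
      [∨I₂] p1 ⊢ (p1 ∨ p1)
        [Ax] p1 ⊢ p1

Result: YES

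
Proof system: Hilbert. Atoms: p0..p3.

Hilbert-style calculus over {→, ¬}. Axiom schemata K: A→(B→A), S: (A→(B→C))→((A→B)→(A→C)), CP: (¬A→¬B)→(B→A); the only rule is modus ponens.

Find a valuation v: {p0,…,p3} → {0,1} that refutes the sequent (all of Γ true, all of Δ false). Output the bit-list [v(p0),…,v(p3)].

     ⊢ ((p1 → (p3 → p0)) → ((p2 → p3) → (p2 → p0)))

Truth-table refutation:
  v=0000: Γ:[] Δ:[((p1 → (p3 → p0)) → ((p2 → p3) → (p2 → p0)))=T] refutes=False
  v=0001: Γ:[] Δ:[((p1 → (p3 → p0)) → ((p2 → p3) → (p2 → p0)))=T] refutes=False
  v=0010: Γ:[] Δ:[((p1 → (p3 → p0)) → ((p2 → p3) → (p2 → p0)))=T] refutes=False
  v=0011: Γ:[] Δ:[((p1 → (p3 → p0)) → ((p2 → p3) → (p2 → p0)))=F] refutes=True  ← countermodel

Result: [0, 0, 1, 1]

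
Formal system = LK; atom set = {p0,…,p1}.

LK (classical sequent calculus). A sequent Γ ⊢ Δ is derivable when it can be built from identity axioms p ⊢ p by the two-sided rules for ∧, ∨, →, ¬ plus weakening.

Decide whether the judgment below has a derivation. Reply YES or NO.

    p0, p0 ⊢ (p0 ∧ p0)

Derivation (root first):
[WL] p0, p0 ⊢ (p0 ∧ p0)
  [∧R] p0 ⊢ (p0 ∧ p0)
    [Ax] p0 ⊢ p0
    [Ax] p0 ⊢ p0

Result: YES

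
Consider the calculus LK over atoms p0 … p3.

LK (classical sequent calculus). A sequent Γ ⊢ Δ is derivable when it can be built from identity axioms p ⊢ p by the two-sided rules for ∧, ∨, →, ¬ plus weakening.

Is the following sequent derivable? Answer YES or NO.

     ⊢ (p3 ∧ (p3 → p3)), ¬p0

Truth-table refutation:
  v=0000: Γ:[] Δ:[(p3 ∧ (p3 → p3))=F, ¬p0=T] refutes=False
  v=0001: Γ:[] Δ:[(p3 ∧ (p3 → p3))=T, ¬p0=T] refutes=False
  v=0010: Γ:[] Δ:[(p3 ∧ (p3 → p3))=F, ¬p0=T] refutes=False
  v=0011: Γ:[] Δ:[(p3 ∧ (p3 → p3))=T, ¬p0=T] refutes=False
  v=0100: Γ:[] Δ:[(p3 ∧ (p3 → p3))=F, ¬p0=T] refutes=False
  v=0101: Γ:[] Δ:[(p3 ∧ (p3 → p3))=T, ¬p0=T] refutes=False
  v=0110: Γ:[] Δ:[(p3 ∧ (p3 → p3))=F, ¬p0=T] refutes=False
  v=0111: Γ:[] Δ:[(p3 ∧ (p3 → p3))=T, ¬p0=T] refutes=False
  v=1000: Γ:[] Δ:[(p3 ∧ (p3 → p3))=F, ¬p0=F] refutes=True  ← countermodel

Result: NO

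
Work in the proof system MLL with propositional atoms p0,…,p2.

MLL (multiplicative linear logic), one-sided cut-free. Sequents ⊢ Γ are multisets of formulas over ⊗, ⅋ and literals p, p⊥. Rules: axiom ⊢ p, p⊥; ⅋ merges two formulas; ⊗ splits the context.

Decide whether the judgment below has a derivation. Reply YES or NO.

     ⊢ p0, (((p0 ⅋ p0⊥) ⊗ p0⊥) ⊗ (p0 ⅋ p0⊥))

Derivation trace:
[⊗]  ⊢ p0, (((p0 ⅋ p0⊥) ⊗ p0⊥) ⊗ (p0 ⅋ p0⊥))
  [⊗]  ⊢ p0, ((p0 ⅋ p0⊥) ⊗ p0⊥)
    [⅋]  ⊢ (p0 ⅋ p0⊥)
      [Ax]  ⊢ p0, p0⊥
    [Ax]  ⊢ p0, p0⊥
  [⅋]  ⊢ (p0 ⅋ p0⊥)
    [Ax]  ⊢ p0, p0⊥

Result: YES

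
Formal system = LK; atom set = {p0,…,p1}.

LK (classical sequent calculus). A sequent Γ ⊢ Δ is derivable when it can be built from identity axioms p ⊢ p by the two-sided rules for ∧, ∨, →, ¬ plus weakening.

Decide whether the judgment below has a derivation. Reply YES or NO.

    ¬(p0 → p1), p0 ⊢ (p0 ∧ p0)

Proof tree:
[∧R] ¬(p0 → p1), p0 ⊢ (p0 ∧ p0)
  [Ax] p0 ⊢ p0
  [¬L] ¬(p0 → p1) ⊢ p0
    [→R]  ⊢ p0, (p0 → p1)
      [WR] p0 ⊢ p0, p1
        [Ax] p0 ⊢ p0

Result: YES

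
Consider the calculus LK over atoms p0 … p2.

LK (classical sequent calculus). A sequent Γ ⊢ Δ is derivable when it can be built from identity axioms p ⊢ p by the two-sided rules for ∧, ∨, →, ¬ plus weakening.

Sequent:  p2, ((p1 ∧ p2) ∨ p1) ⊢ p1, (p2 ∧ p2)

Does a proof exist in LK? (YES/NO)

Derivation trace:
[∧R] p2, ((p1 ∧ p2) ∨ p1) ⊢ p1, (p2 ∧ p2)
  [Ax] p2 ⊢ p2
  [∨L] ((p1 ∧ p2) ∨ p1) ⊢ p1, p2
    [∧L] (p1 ∧ p2) ⊢ p2
      [WL] p2, p1 ⊢ p2
        [Ax] p2 ⊢ p2
    [Ax] p1 ⊢ p1

Result: YES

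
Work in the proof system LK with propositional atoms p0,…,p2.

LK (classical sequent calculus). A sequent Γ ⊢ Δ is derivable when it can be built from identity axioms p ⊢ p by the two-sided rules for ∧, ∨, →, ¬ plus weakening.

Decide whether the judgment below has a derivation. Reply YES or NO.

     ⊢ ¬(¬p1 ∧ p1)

Derivation trace:
[¬R]  ⊢ ¬(¬p1 ∧ p1)
  [∧L] (¬p1 ∧ p1) ⊢ 
    [¬L] p1, ¬p1 ⊢ 
      [Ax] p1 ⊢ p1

Result: YES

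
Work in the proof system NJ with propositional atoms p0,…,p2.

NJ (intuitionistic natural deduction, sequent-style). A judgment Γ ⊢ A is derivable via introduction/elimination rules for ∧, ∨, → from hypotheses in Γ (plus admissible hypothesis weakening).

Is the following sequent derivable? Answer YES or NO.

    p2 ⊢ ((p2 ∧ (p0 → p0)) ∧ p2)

Derivation trace:
[∧I] p2 ⊢ ((p2 ∧ (p0 → p0)) ∧ p2)
  [∧I] p2 ⊢ (p2 ∧ (p0 → p0))
    [Ax] p2 ⊢ p2
    [→I]  ⊢ (p0 → p0)
      [Ax] p0 ⊢ p0
  [Ax] p2 ⊢ p2

Result: YES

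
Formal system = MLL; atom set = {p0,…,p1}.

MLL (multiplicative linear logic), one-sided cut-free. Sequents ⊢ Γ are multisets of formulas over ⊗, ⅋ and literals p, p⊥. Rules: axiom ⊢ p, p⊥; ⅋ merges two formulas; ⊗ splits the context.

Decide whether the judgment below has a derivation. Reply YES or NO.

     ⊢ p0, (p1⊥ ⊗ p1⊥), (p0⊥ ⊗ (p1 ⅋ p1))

Derivation (root first):
[⊗]  ⊢ p0, (p1⊥ ⊗ p1⊥), (p0⊥ ⊗ (p1 ⅋ p1))
  [Ax]  ⊢ p0, p0⊥
  [⅋]  ⊢ (p1⊥ ⊗ p1⊥), (p1 ⅋ p1)
    [⊗]  ⊢ p1, p1, (p1⊥ ⊗ p1⊥)
      [Ax]  ⊢ p1, p1⊥
      [Ax]  ⊢ p1, p1⊥

Result: YES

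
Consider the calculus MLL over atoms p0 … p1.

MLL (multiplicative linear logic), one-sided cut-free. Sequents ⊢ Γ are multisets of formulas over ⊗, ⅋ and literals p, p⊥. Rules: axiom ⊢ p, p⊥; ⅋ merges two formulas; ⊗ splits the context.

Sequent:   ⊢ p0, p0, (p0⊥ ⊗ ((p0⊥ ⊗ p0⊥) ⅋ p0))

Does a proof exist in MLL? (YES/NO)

Proof tree:
[⊗]  ⊢ p0, p0, (p0⊥ ⊗ ((p0⊥ ⊗ p0⊥) ⅋ p0))
  [Ax]  ⊢ p0, p0⊥
  [⅋]  ⊢ p0, ((p0⊥ ⊗ p0⊥) ⅋ p0)
    [⊗]  ⊢ p0, p0, (p0⊥ ⊗ p0⊥)
      [Ax]  ⊢ p0, p0⊥
      [Ax]  ⊢ p0, p0⊥

Result: YES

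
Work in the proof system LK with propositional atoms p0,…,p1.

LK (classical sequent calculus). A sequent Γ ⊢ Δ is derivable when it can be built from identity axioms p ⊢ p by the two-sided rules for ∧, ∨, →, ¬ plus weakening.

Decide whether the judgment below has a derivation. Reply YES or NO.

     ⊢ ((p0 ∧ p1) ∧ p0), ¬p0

Enumerate valuations to refute Γ ⊢ Δ:
  v=00: Γ:[] Δ:[((p0 ∧ p1) ∧ p0)=F, ¬p0=T] refutes=False
  v=01: Γ:[] Δ:[((p0 ∧ p1) ∧ p0)=F, ¬p0=T] refutes=False
  v=10: Γ:[] Δ:[((p0 ∧ p1) ∧ p0)=F, ¬p0=F] refutes=True  ← countermodel

Result: NO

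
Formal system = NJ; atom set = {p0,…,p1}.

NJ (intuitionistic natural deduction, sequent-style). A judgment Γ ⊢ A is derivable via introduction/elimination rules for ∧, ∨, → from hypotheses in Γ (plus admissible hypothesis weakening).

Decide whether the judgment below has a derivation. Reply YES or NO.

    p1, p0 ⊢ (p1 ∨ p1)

Derivation trace:
[Wk] p1, p0 ⊢ (p1 ∨ p1)
  [∨I₁] p1 ⊢ (p1 ∨ p1)
    [Ax] p1 ⊢ p1

Result: YES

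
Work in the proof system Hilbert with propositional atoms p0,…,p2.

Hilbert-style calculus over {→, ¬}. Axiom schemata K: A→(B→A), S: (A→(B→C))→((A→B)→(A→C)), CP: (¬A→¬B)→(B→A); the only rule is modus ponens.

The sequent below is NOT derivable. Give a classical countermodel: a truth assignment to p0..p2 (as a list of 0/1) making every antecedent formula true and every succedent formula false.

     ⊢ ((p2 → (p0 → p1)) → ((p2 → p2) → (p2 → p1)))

Truth-table refutation:
  v=000: Γ:[] Δ:[((p2 → (p0 → p1)) → ((p2 → p2) → (p2 → p1)))=T] refutes=False
  v=001: Γ:[] Δ:[((p2 → (p0 → p1)) → ((p2 → p2) → (p2 → p1)))=F] refutes=True  ← countermodel

Result: [0, 0, 1]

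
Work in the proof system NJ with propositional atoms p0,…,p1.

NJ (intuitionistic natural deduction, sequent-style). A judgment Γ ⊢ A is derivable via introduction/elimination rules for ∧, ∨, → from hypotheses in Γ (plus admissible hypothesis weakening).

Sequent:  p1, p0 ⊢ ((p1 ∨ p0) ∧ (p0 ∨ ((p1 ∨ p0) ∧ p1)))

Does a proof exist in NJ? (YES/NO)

Derivation trace:
[∧I] p1, p0 ⊢ ((p1 ∨ p0) ∧ (p0 ∨ ((p1 ∨ p0) ∧ p1)))
  [∨I₁] p1 ⊢ (p1 ∨ p0)
    [Ax] p1 ⊢ p1
  [∨I₂] p1, p0 ⊢ (p0 ∨ ((p1 ∨ p0) ∧ p1))
    [∧I] p1, p0 ⊢ ((p1 ∨ p0) ∧ p1)
      [∨I₂] p0 ⊢ (p1 ∨ p0)
        [Ax] p0 ⊢ p0
      [Ax] p1 ⊢ p1

Result: YES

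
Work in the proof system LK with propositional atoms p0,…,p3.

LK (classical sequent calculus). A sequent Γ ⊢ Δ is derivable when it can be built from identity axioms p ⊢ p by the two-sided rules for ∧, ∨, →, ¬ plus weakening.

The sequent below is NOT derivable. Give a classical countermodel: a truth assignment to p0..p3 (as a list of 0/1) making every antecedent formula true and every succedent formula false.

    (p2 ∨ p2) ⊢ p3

Enumerate valuations to refute Γ ⊢ Δ:
  v=0000: Γ:[(p2 ∨ p2)=F] Δ:[p3=F] refutes=False
  v=0001: Γ:[(p2 ∨ p2)=F] Δ:[p3=T] refutes=False
  v=0010: Γ:[(p2 ∨ p2)=T] Δ:[p3=F] refutes=True  ← countermodel

Result: [0, 0, 1, 0]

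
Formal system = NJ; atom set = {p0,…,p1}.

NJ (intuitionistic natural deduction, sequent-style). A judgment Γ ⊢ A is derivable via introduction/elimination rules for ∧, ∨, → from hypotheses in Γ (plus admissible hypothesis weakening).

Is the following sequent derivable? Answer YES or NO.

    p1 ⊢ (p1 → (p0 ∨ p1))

Derivation trace:
[→I] p1 ⊢ (p1 → (p0 ∨ p1))
  [Wk] p1, p1 ⊢ (p0 ∨ p1)
    [∨I₂] p1 ⊢ (p0 ∨ p1)
      [Ax] p1 ⊢ p1

Result: YES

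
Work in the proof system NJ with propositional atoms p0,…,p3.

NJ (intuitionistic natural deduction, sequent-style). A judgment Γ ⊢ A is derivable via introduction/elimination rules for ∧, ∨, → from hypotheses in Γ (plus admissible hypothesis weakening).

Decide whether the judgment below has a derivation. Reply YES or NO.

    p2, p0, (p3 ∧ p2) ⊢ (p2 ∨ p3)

Proof tree:
[Wk] p2, p0, (p3 ∧ p2) ⊢ (p2 ∨ p3)
  [∨I₁] p2, p0 ⊢ (p2 ∨ p3)
    [Wk] p2, p0 ⊢ p2
      [Ax] p2 ⊢ p2

Result: YES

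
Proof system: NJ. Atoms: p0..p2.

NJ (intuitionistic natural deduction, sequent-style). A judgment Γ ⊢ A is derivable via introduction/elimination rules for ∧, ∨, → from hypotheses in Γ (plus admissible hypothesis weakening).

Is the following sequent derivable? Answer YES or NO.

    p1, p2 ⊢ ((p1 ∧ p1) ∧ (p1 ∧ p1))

Derivation trace:
[∧I] p1, p2 ⊢ ((p1 ∧ p1) ∧ (p1 ∧ p1))
  [Wk] p1, p2 ⊢ (p1 ∧ p1)
    [∧I] p1 ⊢ (p1 ∧ p1)
      [Ax] p1 ⊢ p1
      [Ax] p1 ⊢ p1
  [Wk] p1, p2 ⊢ (p1 ∧ p1)
    [∧I] p1 ⊢ (p1 ∧ p1)
      [Ax] p1 ⊢ p1
      [Ax] p1 ⊢ p1

Result: YES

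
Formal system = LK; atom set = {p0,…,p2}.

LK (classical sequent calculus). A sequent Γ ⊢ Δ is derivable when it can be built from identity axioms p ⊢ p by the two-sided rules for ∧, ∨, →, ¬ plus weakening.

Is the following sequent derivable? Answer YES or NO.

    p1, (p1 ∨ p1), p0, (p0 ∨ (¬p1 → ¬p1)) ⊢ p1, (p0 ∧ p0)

Derivation (root first):
[∨L] p1, (p1 ∨ p1), p0, (p0 ∨ (¬p1 → ¬p1)) ⊢ p1, (p0 ∧ p0)
  [∧R] p1, p0 ⊢ (p0 ∧ p0)
    [WL] p0, p1 ⊢ p0
      [Ax] p0 ⊢ p0
    [WL] p0, p1 ⊢ p0
      [Ax] p0 ⊢ p0
  [→L] (p1 ∨ p1), p0, (¬p1 → ¬p1) ⊢ p1
    [WL] p0 ⊢ p1, ¬p1
      [¬R]  ⊢ p1, ¬p1
        [Ax] p1 ⊢ p1
    [¬L] (p1 ∨ p1), ¬p1 ⊢ 
      [∨L] (p1 ∨ p1) ⊢ p1
        [Ax] p1 ⊢ p1
        [Ax] p1 ⊢ p1

Result: YES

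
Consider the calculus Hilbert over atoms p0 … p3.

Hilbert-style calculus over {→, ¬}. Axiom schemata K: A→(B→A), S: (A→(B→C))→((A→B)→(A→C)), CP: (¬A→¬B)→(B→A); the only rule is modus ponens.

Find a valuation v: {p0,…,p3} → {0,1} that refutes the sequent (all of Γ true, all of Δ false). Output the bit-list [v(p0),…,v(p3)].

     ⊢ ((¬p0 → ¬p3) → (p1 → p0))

Search for a countermodel by truth-table:
  v=0000: Γ:[] Δ:[((¬p0 → ¬p3) → (p1 → p0))=T] refutes=False
  v=0001: Γ:[] Δ:[((¬p0 → ¬p3) → (p1 → p0))=T] refutes=False
  v=0010: Γ:[] Δ:[((¬p0 → ¬p3) → (p1 → p0))=T] refutes=False
  v=0011: Γ:[] Δ:[((¬p0 → ¬p3) → (p1 → p0))=T] refutes=False
  v=0100: Γ:[] Δ:[((¬p0 → ¬p3) → (p1 → p0))=F] refutes=True  ← countermodel

Result: [0, 1, 0, 0]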